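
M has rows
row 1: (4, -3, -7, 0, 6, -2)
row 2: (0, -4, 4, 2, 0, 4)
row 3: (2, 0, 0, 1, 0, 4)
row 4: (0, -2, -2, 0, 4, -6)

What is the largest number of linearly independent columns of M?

Row reduce to echelon form.
R3 ← R3 − (1/2)·R1: [0, 3/2, 7/2, 1, -3, 5]
R3 ← R3 + (3/8)·R2: [0, 0, 5, 7/4, -3, 13/2]
R4 ← R4 − (1/2)·R2: [0, 0, -4, -1, 4, -8]
R4 ← R4 + (4/5)·R3: [0, 0, 0, 2/5, 8/5, -14/5]
Echelon form has 4 nonzero rows, so rank(M) = 4.
The rank gives the maximum number of linearly independent columns: 4.

4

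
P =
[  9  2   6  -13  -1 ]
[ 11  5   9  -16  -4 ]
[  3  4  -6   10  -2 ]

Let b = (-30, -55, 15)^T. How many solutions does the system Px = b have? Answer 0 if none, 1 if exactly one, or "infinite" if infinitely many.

Row reduce the augmented matrix [P | b].
R2 ← R2 − (11/9)·R1: [0, 23/9, 5/3, -1/9, -25/9, -55/3]
R3 ← R3 − (1/3)·R1: [0, 10/3, -8, 43/3, -5/3, 25]
R3 ← R3 − (30/23)·R2: [0, 0, -234/23, 333/23, 45/23, 1125/23]
The echelon form has 3 nonzero rows, and every pivot lies in the first 5 columns, so rank(P) = rank([P|b]) = 3.
The system is consistent.
rank = 3 < 5 unknowns, so there are infinitely many solutions.

infinite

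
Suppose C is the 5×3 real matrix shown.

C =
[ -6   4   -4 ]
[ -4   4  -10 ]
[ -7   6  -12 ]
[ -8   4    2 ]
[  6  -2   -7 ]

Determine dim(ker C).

Row reduce to echelon form.
R2 ← R2 − (2/3)·R1: [0, 4/3, -22/3]
R3 ← R3 − (7/6)·R1: [0, 4/3, -22/3]
R4 ← R4 − (4/3)·R1: [0, -4/3, 22/3]
R5 ← R5 + R1: [0, 2, -11]
R3 ← R3 − R2: [0, 0, 0]
R4 ← R4 + R2: [0, 0, 0]
R5 ← R5 − (3/2)·R2: [0, 0, 0]
2 nonzero rows, so rank(C) = 2.
C has 3 columns; by rank–nullity, nullity = 3 − 2 = 1.

1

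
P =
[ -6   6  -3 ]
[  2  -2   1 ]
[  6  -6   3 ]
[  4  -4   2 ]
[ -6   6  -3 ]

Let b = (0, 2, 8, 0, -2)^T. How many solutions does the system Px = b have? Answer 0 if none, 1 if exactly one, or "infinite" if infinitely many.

Row reduce the augmented matrix [P | b].
R2 ← R2 + (1/3)·R1: [0, 0, 0, 2]
R3 ← R3 + R1: [0, 0, 0, 8]
R4 ← R4 + (2/3)·R1: [0, 0, 0, 0]
R5 ← R5 − R1: [0, 0, 0, -2]
R3 ← R3 − (4)·R2: [0, 0, 0, 0]
R5 ← R5 + R2: [0, 0, 0, 0]
The echelon form has 2 nonzero rows; the last pivot sits in the augmented column, so rank(P) = 1 but rank([P|b]) = 2.
Since the ranks differ, the system is inconsistent.
It has no solutions.

0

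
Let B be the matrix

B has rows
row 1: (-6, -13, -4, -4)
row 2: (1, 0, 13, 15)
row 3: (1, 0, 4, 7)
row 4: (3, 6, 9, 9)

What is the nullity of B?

1

Row reduce to echelon form.
R2 ← R2 + (1/6)·R1: [0, -13/6, 37/3, 43/3]
R3 ← R3 + (1/6)·R1: [0, -13/6, 10/3, 19/3]
R4 ← R4 + (1/2)·R1: [0, -1/2, 7, 7]
R3 ← R3 − R2: [0, 0, -9, -8]
R4 ← R4 − (3/13)·R2: [0, 0, 54/13, 48/13]
R4 ← R4 + (6/13)·R3: [0, 0, 0, 0]
3 nonzero rows, so rank(B) = 3.
B has 4 columns; by rank–nullity, nullity = 4 − 3 = 1.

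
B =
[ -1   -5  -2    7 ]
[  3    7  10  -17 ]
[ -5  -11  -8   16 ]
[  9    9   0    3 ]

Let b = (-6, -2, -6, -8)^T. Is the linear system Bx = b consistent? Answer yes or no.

Row reduce the augmented matrix [B | b].
R2 ← R2 + (3)·R1: [0, -8, 4, 4, -20]
R3 ← R3 − (5)·R1: [0, 14, 2, -19, 24]
R4 ← R4 + (9)·R1: [0, -36, -18, 66, -62]
R3 ← R3 + (7/4)·R2: [0, 0, 9, -12, -11]
R4 ← R4 − (9/2)·R2: [0, 0, -36, 48, 28]
R4 ← R4 + (4)·R3: [0, 0, 0, 0, -16]
The echelon form has 4 nonzero rows; the last pivot sits in the augmented column, so rank(B) = 3 but rank([B|b]) = 4.
Since the ranks differ, the system is inconsistent.

no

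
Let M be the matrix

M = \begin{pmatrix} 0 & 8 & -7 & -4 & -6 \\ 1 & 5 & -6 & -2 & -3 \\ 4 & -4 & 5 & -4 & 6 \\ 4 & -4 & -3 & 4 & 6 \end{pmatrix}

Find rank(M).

3

Row reduce to echelon form.
Swap R1 ↔ R2
R3 ← R3 − (4)·R1: [0, -24, 29, 4, 18]
R4 ← R4 − (4)·R1: [0, -24, 21, 12, 18]
R3 ← R3 + (3)·R2: [0, 0, 8, -8, 0]
R4 ← R4 + (3)·R2: [0, 0, 0, 0, 0]
Echelon form has 3 nonzero rows, so rank(M) = 3.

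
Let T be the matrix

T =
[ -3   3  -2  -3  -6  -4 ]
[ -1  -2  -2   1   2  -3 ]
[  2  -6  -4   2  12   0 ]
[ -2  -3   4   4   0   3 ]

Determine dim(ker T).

Row reduce to echelon form.
R2 ← R2 − (1/3)·R1: [0, -3, -4/3, 2, 4, -5/3]
R3 ← R3 + (2/3)·R1: [0, -4, -16/3, 0, 8, -8/3]
R4 ← R4 − (2/3)·R1: [0, -5, 16/3, 6, 4, 17/3]
R3 ← R3 − (4/3)·R2: [0, 0, -32/9, -8/3, 8/3, -4/9]
R4 ← R4 − (5/3)·R2: [0, 0, 68/9, 8/3, -8/3, 76/9]
R4 ← R4 + (17/8)·R3: [0, 0, 0, -3, 3, 15/2]
4 nonzero rows, so rank(T) = 4.
T has 6 columns; by rank–nullity, nullity = 6 − 4 = 2.

2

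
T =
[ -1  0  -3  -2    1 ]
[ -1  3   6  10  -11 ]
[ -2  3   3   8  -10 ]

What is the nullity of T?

Row reduce to echelon form.
R2 ← R2 − R1: [0, 3, 9, 12, -12]
R3 ← R3 − (2)·R1: [0, 3, 9, 12, -12]
R3 ← R3 − R2: [0, 0, 0, 0, 0]
2 nonzero rows, so rank(T) = 2.
T has 5 columns; by rank–nullity, nullity = 5 − 2 = 3.

3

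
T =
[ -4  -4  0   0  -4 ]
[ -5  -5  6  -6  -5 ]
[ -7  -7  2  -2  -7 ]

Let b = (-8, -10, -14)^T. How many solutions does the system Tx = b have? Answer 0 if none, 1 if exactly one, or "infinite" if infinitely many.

infinite

Row reduce the augmented matrix [T | b].
R2 ← R2 − (5/4)·R1: [0, 0, 6, -6, 0, 0]
R3 ← R3 − (7/4)·R1: [0, 0, 2, -2, 0, 0]
R3 ← R3 − (1/3)·R2: [0, 0, 0, 0, 0, 0]
The echelon form has 2 nonzero rows, and every pivot lies in the first 5 columns, so rank(T) = rank([T|b]) = 2.
The system is consistent.
rank = 2 < 5 unknowns, so there are infinitely many solutions.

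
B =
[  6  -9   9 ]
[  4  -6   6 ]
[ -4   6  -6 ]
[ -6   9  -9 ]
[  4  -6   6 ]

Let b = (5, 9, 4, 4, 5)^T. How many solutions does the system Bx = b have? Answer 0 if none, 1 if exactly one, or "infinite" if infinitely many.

Row reduce the augmented matrix [B | b].
R2 ← R2 − (2/3)·R1: [0, 0, 0, 17/3]
R3 ← R3 + (2/3)·R1: [0, 0, 0, 22/3]
R4 ← R4 + R1: [0, 0, 0, 9]
R5 ← R5 − (2/3)·R1: [0, 0, 0, 5/3]
R3 ← R3 − (22/17)·R2: [0, 0, 0, 0]
R4 ← R4 − (27/17)·R2: [0, 0, 0, 0]
R5 ← R5 − (5/17)·R2: [0, 0, 0, 0]
The echelon form has 2 nonzero rows; the last pivot sits in the augmented column, so rank(B) = 1 but rank([B|b]) = 2.
Since the ranks differ, the system is inconsistent.
It has no solutions.

0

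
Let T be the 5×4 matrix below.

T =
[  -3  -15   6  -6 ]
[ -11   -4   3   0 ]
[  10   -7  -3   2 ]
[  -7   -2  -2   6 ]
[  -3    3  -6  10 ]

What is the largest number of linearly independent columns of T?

3

Row reduce to echelon form.
R2 ← R2 − (11/3)·R1: [0, 51, -19, 22]
R3 ← R3 + (10/3)·R1: [0, -57, 17, -18]
R4 ← R4 − (7/3)·R1: [0, 33, -16, 20]
R5 ← R5 − R1: [0, 18, -12, 16]
R3 ← R3 + (19/17)·R2: [0, 0, -72/17, 112/17]
R4 ← R4 − (11/17)·R2: [0, 0, -63/17, 98/17]
R5 ← R5 − (6/17)·R2: [0, 0, -90/17, 140/17]
R4 ← R4 − (7/8)·R3: [0, 0, 0, 0]
R5 ← R5 − (5/4)·R3: [0, 0, 0, 0]
Echelon form has 3 nonzero rows, so rank(T) = 3.
The rank gives the maximum number of linearly independent columns: 3.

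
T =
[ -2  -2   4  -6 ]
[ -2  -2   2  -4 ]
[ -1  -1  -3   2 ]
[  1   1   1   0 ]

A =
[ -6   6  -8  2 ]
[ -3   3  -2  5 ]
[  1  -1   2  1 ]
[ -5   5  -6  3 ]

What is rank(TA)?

2

First compute TA:
[[ 52, -52,  64, -28],
 [ 40, -40,  48, -24],
 [ -4,   4,  -8,  -4],
 [ -8,   8,  -8,   8]]
Now row reduce the product.
R2 ← R2 − (10/13)·R1: [0, 0, -16/13, -32/13]
R3 ← R3 + (1/13)·R1: [0, 0, -40/13, -80/13]
R4 ← R4 + (2/13)·R1: [0, 0, 24/13, 48/13]
R3 ← R3 − (5/2)·R2: [0, 0, 0, 0]
R4 ← R4 + (3/2)·R2: [0, 0, 0, 0]
2 nonzero rows, so rank(TA) = 2.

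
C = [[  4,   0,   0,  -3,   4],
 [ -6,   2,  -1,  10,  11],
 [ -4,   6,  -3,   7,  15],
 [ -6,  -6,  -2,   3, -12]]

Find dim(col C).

Row reduce to echelon form.
R2 ← R2 + (3/2)·R1: [0, 2, -1, 11/2, 17]
R3 ← R3 + R1: [0, 6, -3, 4, 19]
R4 ← R4 + (3/2)·R1: [0, -6, -2, -3/2, -6]
R3 ← R3 − (3)·R2: [0, 0, 0, -25/2, -32]
R4 ← R4 + (3)·R2: [0, 0, -5, 15, 45]
Swap R3 ↔ R4
Echelon form has 4 nonzero rows, so rank(C) = 4.
The column space has dimension equal to the rank: 4.

4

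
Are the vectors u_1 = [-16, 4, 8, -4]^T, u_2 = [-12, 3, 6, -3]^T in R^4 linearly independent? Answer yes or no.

Form the matrix with these vectors as rows and row reduce.
R2 ← R2 − (3/4)·R1: [0, 0, 0, 0]
1 nonzero row, so the 2 vectors span a space of dimension 1.
Since 1 < 2, the vectors are linearly dependent.

no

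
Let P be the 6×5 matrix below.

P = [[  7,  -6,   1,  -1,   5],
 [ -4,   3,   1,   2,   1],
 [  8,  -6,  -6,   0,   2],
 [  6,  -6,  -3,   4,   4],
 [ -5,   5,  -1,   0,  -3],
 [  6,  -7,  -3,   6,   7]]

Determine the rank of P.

Row reduce to echelon form.
R2 ← R2 + (4/7)·R1: [0, -3/7, 11/7, 10/7, 27/7]
R3 ← R3 − (8/7)·R1: [0, 6/7, -50/7, 8/7, -26/7]
R4 ← R4 − (6/7)·R1: [0, -6/7, -27/7, 34/7, -2/7]
R5 ← R5 + (5/7)·R1: [0, 5/7, -2/7, -5/7, 4/7]
R6 ← R6 − (6/7)·R1: [0, -13/7, -27/7, 48/7, 19/7]
R3 ← R3 + (2)·R2: [0, 0, -4, 4, 4]
R4 ← R4 − (2)·R2: [0, 0, -7, 2, -8]
R5 ← R5 + (5/3)·R2: [0, 0, 7/3, 5/3, 7]
R6 ← R6 − (13/3)·R2: [0, 0, -32/3, 2/3, -14]
R4 ← R4 − (7/4)·R3: [0, 0, 0, -5, -15]
R5 ← R5 + (7/12)·R3: [0, 0, 0, 4, 28/3]
R6 ← R6 − (8/3)·R3: [0, 0, 0, -10, -74/3]
R5 ← R5 + (4/5)·R4: [0, 0, 0, 0, -8/3]
R6 ← R6 − (2)·R4: [0, 0, 0, 0, 16/3]
R6 ← R6 + (2)·R5: [0, 0, 0, 0, 0]
Echelon form has 5 nonzero rows, so rank(P) = 5.

5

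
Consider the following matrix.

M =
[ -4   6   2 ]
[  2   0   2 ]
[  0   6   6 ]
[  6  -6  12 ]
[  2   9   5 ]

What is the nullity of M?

0

Row reduce to echelon form.
R2 ← R2 + (1/2)·R1: [0, 3, 3]
R4 ← R4 + (3/2)·R1: [0, 3, 15]
R5 ← R5 + (1/2)·R1: [0, 12, 6]
R3 ← R3 − (2)·R2: [0, 0, 0]
R4 ← R4 − R2: [0, 0, 12]
R5 ← R5 − (4)·R2: [0, 0, -6]
Swap R3 ↔ R4
R5 ← R5 + (1/2)·R3: [0, 0, 0]
3 nonzero rows, so rank(M) = 3.
M has 3 columns; by rank–nullity, nullity = 3 − 3 = 0.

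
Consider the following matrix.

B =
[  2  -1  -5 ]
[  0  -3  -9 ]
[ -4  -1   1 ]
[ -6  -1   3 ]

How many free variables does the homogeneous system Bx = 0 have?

1

Row reduce to echelon form.
R3 ← R3 + (2)·R1: [0, -3, -9]
R4 ← R4 + (3)·R1: [0, -4, -12]
R3 ← R3 − R2: [0, 0, 0]
R4 ← R4 − (4/3)·R2: [0, 0, 0]
2 nonzero rows, so rank(B) = 2.
B has 3 columns; by rank–nullity, nullity = 3 − 2 = 1.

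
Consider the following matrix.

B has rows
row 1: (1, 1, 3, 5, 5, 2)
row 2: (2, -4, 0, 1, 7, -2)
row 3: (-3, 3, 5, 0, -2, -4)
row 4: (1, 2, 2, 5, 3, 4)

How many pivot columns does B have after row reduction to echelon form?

3

Row reduce to echelon form.
R2 ← R2 − (2)·R1: [0, -6, -6, -9, -3, -6]
R3 ← R3 + (3)·R1: [0, 6, 14, 15, 13, 2]
R4 ← R4 − R1: [0, 1, -1, 0, -2, 2]
R3 ← R3 + R2: [0, 0, 8, 6, 10, -4]
R4 ← R4 + (1/6)·R2: [0, 0, -2, -3/2, -5/2, 1]
R4 ← R4 + (1/4)·R3: [0, 0, 0, 0, 0, 0]
Echelon form has 3 nonzero rows, so rank(B) = 3.
Each nonzero row contributes one pivot column: 3 pivot columns.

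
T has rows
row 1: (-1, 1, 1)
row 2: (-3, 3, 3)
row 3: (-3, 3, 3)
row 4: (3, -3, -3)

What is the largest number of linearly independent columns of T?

1

Row reduce to echelon form.
R2 ← R2 − (3)·R1: [0, 0, 0]
R3 ← R3 − (3)·R1: [0, 0, 0]
R4 ← R4 + (3)·R1: [0, 0, 0]
Echelon form has 1 nonzero row, so rank(T) = 1.
The rank gives the maximum number of linearly independent columns: 1.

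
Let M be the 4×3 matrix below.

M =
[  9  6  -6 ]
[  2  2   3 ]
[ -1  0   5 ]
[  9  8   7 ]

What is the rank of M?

2

Row reduce to echelon form.
R2 ← R2 − (2/9)·R1: [0, 2/3, 13/3]
R3 ← R3 + (1/9)·R1: [0, 2/3, 13/3]
R4 ← R4 − R1: [0, 2, 13]
R3 ← R3 − R2: [0, 0, 0]
R4 ← R4 − (3)·R2: [0, 0, 0]
Echelon form has 2 nonzero rows, so rank(M) = 2.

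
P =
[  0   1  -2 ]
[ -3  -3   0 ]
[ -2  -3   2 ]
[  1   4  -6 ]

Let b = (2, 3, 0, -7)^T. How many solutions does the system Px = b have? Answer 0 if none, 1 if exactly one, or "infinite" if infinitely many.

0

Row reduce the augmented matrix [P | b].
Swap R1 ↔ R2
R3 ← R3 − (2/3)·R1: [0, -1, 2, -2]
R4 ← R4 + (1/3)·R1: [0, 3, -6, -6]
R3 ← R3 + R2: [0, 0, 0, 0]
R4 ← R4 − (3)·R2: [0, 0, 0, -12]
Swap R3 ↔ R4
The echelon form has 3 nonzero rows; the last pivot sits in the augmented column, so rank(P) = 2 but rank([P|b]) = 3.
Since the ranks differ, the system is inconsistent.
It has no solutions.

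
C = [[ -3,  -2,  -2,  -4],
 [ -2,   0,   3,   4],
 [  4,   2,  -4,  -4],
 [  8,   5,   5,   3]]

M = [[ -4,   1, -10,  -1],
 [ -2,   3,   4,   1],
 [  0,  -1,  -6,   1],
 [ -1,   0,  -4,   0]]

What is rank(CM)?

First compute CM:
[[ 20,  -7,  50,  -1],
 [  4,  -5, -14,   5],
 [-16,  14,   8,  -6],
 [-45,  18, -102,   2]]
Now row reduce the product.
R2 ← R2 − (1/5)·R1: [0, -18/5, -24, 26/5]
R3 ← R3 + (4/5)·R1: [0, 42/5, 48, -34/5]
R4 ← R4 + (9/4)·R1: [0, 9/4, 21/2, -1/4]
R3 ← R3 + (7/3)·R2: [0, 0, -8, 16/3]
R4 ← R4 + (5/8)·R2: [0, 0, -9/2, 3]
R4 ← R4 − (9/16)·R3: [0, 0, 0, 0]
3 nonzero rows, so rank(CM) = 3.

3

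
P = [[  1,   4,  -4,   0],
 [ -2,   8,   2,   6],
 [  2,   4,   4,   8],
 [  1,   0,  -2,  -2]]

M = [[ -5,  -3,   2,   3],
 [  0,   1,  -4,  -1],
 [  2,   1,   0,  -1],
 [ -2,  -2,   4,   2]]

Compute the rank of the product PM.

2

First compute PM:
[[-13,  -3, -14,   3],
 [  2,   4, -12,  -4],
 [-18, -14,  20,  14],
 [ -5,  -1,  -6,   1]]
Now row reduce the product.
R2 ← R2 + (2/13)·R1: [0, 46/13, -184/13, -46/13]
R3 ← R3 − (18/13)·R1: [0, -128/13, 512/13, 128/13]
R4 ← R4 − (5/13)·R1: [0, 2/13, -8/13, -2/13]
R3 ← R3 + (64/23)·R2: [0, 0, 0, 0]
R4 ← R4 − (1/23)·R2: [0, 0, 0, 0]
2 nonzero rows, so rank(PM) = 2.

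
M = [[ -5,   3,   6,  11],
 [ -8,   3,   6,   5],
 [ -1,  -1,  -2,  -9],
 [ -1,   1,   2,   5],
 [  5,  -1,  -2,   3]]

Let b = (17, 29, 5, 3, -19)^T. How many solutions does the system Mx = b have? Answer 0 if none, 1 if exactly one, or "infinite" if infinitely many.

Row reduce the augmented matrix [M | b].
R2 ← R2 − (8/5)·R1: [0, -9/5, -18/5, -63/5, 9/5]
R3 ← R3 − (1/5)·R1: [0, -8/5, -16/5, -56/5, 8/5]
R4 ← R4 − (1/5)·R1: [0, 2/5, 4/5, 14/5, -2/5]
R5 ← R5 + R1: [0, 2, 4, 14, -2]
R3 ← R3 − (8/9)·R2: [0, 0, 0, 0, 0]
R4 ← R4 + (2/9)·R2: [0, 0, 0, 0, 0]
R5 ← R5 + (10/9)·R2: [0, 0, 0, 0, 0]
The echelon form has 2 nonzero rows, and every pivot lies in the first 4 columns, so rank(M) = rank([M|b]) = 2.
The system is consistent.
rank = 2 < 4 unknowns, so there are infinitely many solutions.

infinite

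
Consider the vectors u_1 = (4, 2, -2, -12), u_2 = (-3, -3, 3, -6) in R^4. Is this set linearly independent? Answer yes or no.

Form the matrix with these vectors as rows and row reduce.
R2 ← R2 + (3/4)·R1: [0, -3/2, 3/2, -15]
2 nonzero rows, so the 2 vectors span a space of dimension 2.
Since 2 = 2, the vectors are linearly independent.

yes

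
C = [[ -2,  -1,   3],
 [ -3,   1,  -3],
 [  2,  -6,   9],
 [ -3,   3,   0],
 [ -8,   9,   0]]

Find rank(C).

Row reduce to echelon form.
R2 ← R2 − (3/2)·R1: [0, 5/2, -15/2]
R3 ← R3 + R1: [0, -7, 12]
R4 ← R4 − (3/2)·R1: [0, 9/2, -9/2]
R5 ← R5 − (4)·R1: [0, 13, -12]
R3 ← R3 + (14/5)·R2: [0, 0, -9]
R4 ← R4 − (9/5)·R2: [0, 0, 9]
R5 ← R5 − (26/5)·R2: [0, 0, 27]
R4 ← R4 + R3: [0, 0, 0]
R5 ← R5 + (3)·R3: [0, 0, 0]
Echelon form has 3 nonzero rows, so rank(C) = 3.

3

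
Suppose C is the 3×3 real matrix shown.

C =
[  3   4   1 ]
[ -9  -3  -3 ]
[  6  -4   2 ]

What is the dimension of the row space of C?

Row reduce to echelon form.
R2 ← R2 + (3)·R1: [0, 9, 0]
R3 ← R3 − (2)·R1: [0, -12, 0]
R3 ← R3 + (4/3)·R2: [0, 0, 0]
Echelon form has 2 nonzero rows, so rank(C) = 2.
The row space has dimension equal to the rank: 2.

2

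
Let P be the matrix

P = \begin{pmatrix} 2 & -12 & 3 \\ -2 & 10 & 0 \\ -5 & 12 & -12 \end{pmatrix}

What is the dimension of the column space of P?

3

Row reduce to echelon form.
R2 ← R2 + R1: [0, -2, 3]
R3 ← R3 + (5/2)·R1: [0, -18, -9/2]
R3 ← R3 − (9)·R2: [0, 0, -63/2]
Echelon form has 3 nonzero rows, so rank(P) = 3.
The column space has dimension equal to the rank: 3.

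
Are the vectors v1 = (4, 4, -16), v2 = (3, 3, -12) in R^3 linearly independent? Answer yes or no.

Form the matrix with these vectors as rows and row reduce.
R2 ← R2 − (3/4)·R1: [0, 0, 0]
1 nonzero row, so the 2 vectors span a space of dimension 1.
Since 1 < 2, the vectors are linearly dependent.

no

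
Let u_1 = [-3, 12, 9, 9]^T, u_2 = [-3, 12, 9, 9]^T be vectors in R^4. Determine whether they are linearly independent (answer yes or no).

Form the matrix with these vectors as rows and row reduce.
R2 ← R2 − R1: [0, 0, 0, 0]
1 nonzero row, so the 2 vectors span a space of dimension 1.
Since 1 < 2, the vectors are linearly dependent.

no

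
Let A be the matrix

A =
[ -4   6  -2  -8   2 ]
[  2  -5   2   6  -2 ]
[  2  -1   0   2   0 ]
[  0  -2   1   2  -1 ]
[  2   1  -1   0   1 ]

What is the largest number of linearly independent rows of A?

Row reduce to echelon form.
R2 ← R2 + (1/2)·R1: [0, -2, 1, 2, -1]
R3 ← R3 + (1/2)·R1: [0, 2, -1, -2, 1]
R5 ← R5 + (1/2)·R1: [0, 4, -2, -4, 2]
R3 ← R3 + R2: [0, 0, 0, 0, 0]
R4 ← R4 − R2: [0, 0, 0, 0, 0]
R5 ← R5 + (2)·R2: [0, 0, 0, 0, 0]
Echelon form has 2 nonzero rows, so rank(A) = 2.
The rank gives the maximum number of linearly independent rows: 2.

2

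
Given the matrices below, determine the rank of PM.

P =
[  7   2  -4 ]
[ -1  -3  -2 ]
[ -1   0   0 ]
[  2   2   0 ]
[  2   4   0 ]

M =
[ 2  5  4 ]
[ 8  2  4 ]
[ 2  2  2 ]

First compute PM:
[[ 22,  31,  28],
 [-30, -15, -20],
 [ -2,  -5,  -4],
 [ 20,  14,  16],
 [ 36,  18,  24]]
Now row reduce the product.
R2 ← R2 + (15/11)·R1: [0, 300/11, 200/11]
R3 ← R3 + (1/11)·R1: [0, -24/11, -16/11]
R4 ← R4 − (10/11)·R1: [0, -156/11, -104/11]
R5 ← R5 − (18/11)·R1: [0, -360/11, -240/11]
R3 ← R3 + (2/25)·R2: [0, 0, 0]
R4 ← R4 + (13/25)·R2: [0, 0, 0]
R5 ← R5 + (6/5)·R2: [0, 0, 0]
2 nonzero rows, so rank(PM) = 2.

2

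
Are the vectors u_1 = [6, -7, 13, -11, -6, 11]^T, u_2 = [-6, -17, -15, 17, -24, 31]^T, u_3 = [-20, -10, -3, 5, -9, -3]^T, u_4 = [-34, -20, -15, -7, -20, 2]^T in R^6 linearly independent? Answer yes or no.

Form the matrix with these vectors as rows and row reduce.
R2 ← R2 + R1: [0, -24, -2, 6, -30, 42]
R3 ← R3 + (10/3)·R1: [0, -100/3, 121/3, -95/3, -29, 101/3]
R4 ← R4 + (17/3)·R1: [0, -179/3, 176/3, -208/3, -54, 193/3]
R3 ← R3 − (25/18)·R2: [0, 0, 388/9, -40, 38/3, -74/3]
R4 ← R4 − (179/72)·R2: [0, 0, 2291/36, -337/4, 247/12, -481/12]
R4 ← R4 − (2291/1552)·R3: [0, 0, 0, -9779/388, 1463/776, -2849/776]
4 nonzero rows, so the 4 vectors span a space of dimension 4.
Since 4 = 4, the vectors are linearly independent.

yes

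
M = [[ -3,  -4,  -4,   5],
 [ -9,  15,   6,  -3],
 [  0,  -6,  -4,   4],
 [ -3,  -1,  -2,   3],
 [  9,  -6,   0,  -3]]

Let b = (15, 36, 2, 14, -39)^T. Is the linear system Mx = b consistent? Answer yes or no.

yes

Row reduce the augmented matrix [M | b].
R2 ← R2 − (3)·R1: [0, 27, 18, -18, -9]
R4 ← R4 − R1: [0, 3, 2, -2, -1]
R5 ← R5 + (3)·R1: [0, -18, -12, 12, 6]
R3 ← R3 + (2/9)·R2: [0, 0, 0, 0, 0]
R4 ← R4 − (1/9)·R2: [0, 0, 0, 0, 0]
R5 ← R5 + (2/3)·R2: [0, 0, 0, 0, 0]
The echelon form has 2 nonzero rows, and every pivot lies in the first 4 columns, so rank(M) = rank([M|b]) = 2.
The system is consistent.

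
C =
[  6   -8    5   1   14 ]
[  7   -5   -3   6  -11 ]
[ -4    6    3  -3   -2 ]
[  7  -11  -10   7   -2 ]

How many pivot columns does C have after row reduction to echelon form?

3

Row reduce to echelon form.
R2 ← R2 − (7/6)·R1: [0, 13/3, -53/6, 29/6, -82/3]
R3 ← R3 + (2/3)·R1: [0, 2/3, 19/3, -7/3, 22/3]
R4 ← R4 − (7/6)·R1: [0, -5/3, -95/6, 35/6, -55/3]
R3 ← R3 − (2/13)·R2: [0, 0, 100/13, -40/13, 150/13]
R4 ← R4 + (5/13)·R2: [0, 0, -250/13, 100/13, -375/13]
R4 ← R4 + (5/2)·R3: [0, 0, 0, 0, 0]
Echelon form has 3 nonzero rows, so rank(C) = 3.
Each nonzero row contributes one pivot column: 3 pivot columns.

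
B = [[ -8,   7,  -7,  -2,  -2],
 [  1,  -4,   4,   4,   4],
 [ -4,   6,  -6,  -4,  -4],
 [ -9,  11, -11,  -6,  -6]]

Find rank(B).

Row reduce to echelon form.
R2 ← R2 + (1/8)·R1: [0, -25/8, 25/8, 15/4, 15/4]
R3 ← R3 − (1/2)·R1: [0, 5/2, -5/2, -3, -3]
R4 ← R4 − (9/8)·R1: [0, 25/8, -25/8, -15/4, -15/4]
R3 ← R3 + (4/5)·R2: [0, 0, 0, 0, 0]
R4 ← R4 + R2: [0, 0, 0, 0, 0]
Echelon form has 2 nonzero rows, so rank(B) = 2.

2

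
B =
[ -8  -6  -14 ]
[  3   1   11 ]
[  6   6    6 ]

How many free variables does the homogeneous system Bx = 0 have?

0

Row reduce to echelon form.
R2 ← R2 + (3/8)·R1: [0, -5/4, 23/4]
R3 ← R3 + (3/4)·R1: [0, 3/2, -9/2]
R3 ← R3 + (6/5)·R2: [0, 0, 12/5]
3 nonzero rows, so rank(B) = 3.
B has 3 columns; by rank–nullity, nullity = 3 − 3 = 0.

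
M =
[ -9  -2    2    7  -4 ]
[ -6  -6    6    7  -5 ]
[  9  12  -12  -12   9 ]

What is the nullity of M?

Row reduce to echelon form.
R2 ← R2 − (2/3)·R1: [0, -14/3, 14/3, 7/3, -7/3]
R3 ← R3 + R1: [0, 10, -10, -5, 5]
R3 ← R3 + (15/7)·R2: [0, 0, 0, 0, 0]
2 nonzero rows, so rank(M) = 2.
M has 5 columns; by rank–nullity, nullity = 5 − 2 = 3.

3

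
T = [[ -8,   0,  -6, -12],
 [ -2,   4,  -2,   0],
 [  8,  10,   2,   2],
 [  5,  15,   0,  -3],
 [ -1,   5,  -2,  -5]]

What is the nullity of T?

Row reduce to echelon form.
R2 ← R2 − (1/4)·R1: [0, 4, -1/2, 3]
R3 ← R3 + R1: [0, 10, -4, -10]
R4 ← R4 + (5/8)·R1: [0, 15, -15/4, -21/2]
R5 ← R5 − (1/8)·R1: [0, 5, -5/4, -7/2]
R3 ← R3 − (5/2)·R2: [0, 0, -11/4, -35/2]
R4 ← R4 − (15/4)·R2: [0, 0, -15/8, -87/4]
R5 ← R5 − (5/4)·R2: [0, 0, -5/8, -29/4]
R4 ← R4 − (15/22)·R3: [0, 0, 0, -108/11]
R5 ← R5 − (5/22)·R3: [0, 0, 0, -36/11]
R5 ← R5 − (1/3)·R4: [0, 0, 0, 0]
4 nonzero rows, so rank(T) = 4.
T has 4 columns; by rank–nullity, nullity = 4 − 4 = 0.

0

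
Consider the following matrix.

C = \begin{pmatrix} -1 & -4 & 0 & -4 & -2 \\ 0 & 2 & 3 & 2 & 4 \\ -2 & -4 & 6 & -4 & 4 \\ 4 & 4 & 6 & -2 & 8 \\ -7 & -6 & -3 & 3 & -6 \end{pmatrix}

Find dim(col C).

3

Row reduce to echelon form.
R3 ← R3 − (2)·R1: [0, 4, 6, 4, 8]
R4 ← R4 + (4)·R1: [0, -12, 6, -18, 0]
R5 ← R5 − (7)·R1: [0, 22, -3, 31, 8]
R3 ← R3 − (2)·R2: [0, 0, 0, 0, 0]
R4 ← R4 + (6)·R2: [0, 0, 24, -6, 24]
R5 ← R5 − (11)·R2: [0, 0, -36, 9, -36]
Swap R3 ↔ R4
R5 ← R5 + (3/2)·R3: [0, 0, 0, 0, 0]
Echelon form has 3 nonzero rows, so rank(C) = 3.
The column space has dimension equal to the rank: 3.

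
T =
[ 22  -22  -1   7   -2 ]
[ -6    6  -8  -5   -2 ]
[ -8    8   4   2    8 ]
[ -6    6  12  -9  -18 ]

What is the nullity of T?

Row reduce to echelon form.
R2 ← R2 + (3/11)·R1: [0, 0, -91/11, -34/11, -28/11]
R3 ← R3 + (4/11)·R1: [0, 0, 40/11, 50/11, 80/11]
R4 ← R4 + (3/11)·R1: [0, 0, 129/11, -78/11, -204/11]
R3 ← R3 + (40/91)·R2: [0, 0, 0, 290/91, 80/13]
R4 ← R4 + (129/91)·R2: [0, 0, 0, -1044/91, -288/13]
R4 ← R4 + (18/5)·R3: [0, 0, 0, 0, 0]
3 nonzero rows, so rank(T) = 3.
T has 5 columns; by rank–nullity, nullity = 5 − 3 = 2.

2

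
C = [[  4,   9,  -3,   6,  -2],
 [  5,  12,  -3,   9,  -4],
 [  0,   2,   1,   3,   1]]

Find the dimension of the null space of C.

2

Row reduce to echelon form.
R2 ← R2 − (5/4)·R1: [0, 3/4, 3/4, 3/2, -3/2]
R3 ← R3 − (8/3)·R2: [0, 0, -1, -1, 5]
3 nonzero rows, so rank(C) = 3.
C has 5 columns; by rank–nullity, nullity = 5 − 3 = 2.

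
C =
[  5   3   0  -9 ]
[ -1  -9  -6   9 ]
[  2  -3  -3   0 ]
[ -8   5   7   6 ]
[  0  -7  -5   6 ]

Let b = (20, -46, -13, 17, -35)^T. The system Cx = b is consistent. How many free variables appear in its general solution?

Row reduce the augmented matrix [C | b].
R2 ← R2 + (1/5)·R1: [0, -42/5, -6, 36/5, -42]
R3 ← R3 − (2/5)·R1: [0, -21/5, -3, 18/5, -21]
R4 ← R4 + (8/5)·R1: [0, 49/5, 7, -42/5, 49]
R3 ← R3 − (1/2)·R2: [0, 0, 0, 0, 0]
R4 ← R4 + (7/6)·R2: [0, 0, 0, 0, 0]
R5 ← R5 − (5/6)·R2: [0, 0, 0, 0, 0]
The echelon form has 2 nonzero rows, and every pivot lies in the first 4 columns, so rank(C) = rank([C|b]) = 2.
The system is consistent.
Free variables = (unknowns) − (rank) = 4 − 2 = 2.

2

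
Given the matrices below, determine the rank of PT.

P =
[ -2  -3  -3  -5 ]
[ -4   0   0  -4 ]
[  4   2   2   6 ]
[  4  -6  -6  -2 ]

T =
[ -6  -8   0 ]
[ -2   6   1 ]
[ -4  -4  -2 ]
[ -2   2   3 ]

First compute PT:
[[ 40,   0, -12],
 [ 32,  24, -12],
 [-48, -16,  16],
 [ 16, -48,   0]]
Now row reduce the product.
R2 ← R2 − (4/5)·R1: [0, 24, -12/5]
R3 ← R3 + (6/5)·R1: [0, -16, 8/5]
R4 ← R4 − (2/5)·R1: [0, -48, 24/5]
R3 ← R3 + (2/3)·R2: [0, 0, 0]
R4 ← R4 + (2)·R2: [0, 0, 0]
2 nonzero rows, so rank(PT) = 2.

2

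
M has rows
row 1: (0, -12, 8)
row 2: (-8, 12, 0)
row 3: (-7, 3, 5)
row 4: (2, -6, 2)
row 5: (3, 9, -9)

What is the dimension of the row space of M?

2

Row reduce to echelon form.
Swap R1 ↔ R2
R3 ← R3 − (7/8)·R1: [0, -15/2, 5]
R4 ← R4 + (1/4)·R1: [0, -3, 2]
R5 ← R5 + (3/8)·R1: [0, 27/2, -9]
R3 ← R3 − (5/8)·R2: [0, 0, 0]
R4 ← R4 − (1/4)·R2: [0, 0, 0]
R5 ← R5 + (9/8)·R2: [0, 0, 0]
Echelon form has 2 nonzero rows, so rank(M) = 2.
The row space has dimension equal to the rank: 2.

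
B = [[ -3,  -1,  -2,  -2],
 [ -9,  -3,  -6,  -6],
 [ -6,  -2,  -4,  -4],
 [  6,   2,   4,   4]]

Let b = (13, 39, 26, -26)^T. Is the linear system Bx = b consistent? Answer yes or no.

Row reduce the augmented matrix [B | b].
R2 ← R2 − (3)·R1: [0, 0, 0, 0, 0]
R3 ← R3 − (2)·R1: [0, 0, 0, 0, 0]
R4 ← R4 + (2)·R1: [0, 0, 0, 0, 0]
The echelon form has 1 nonzero rows, and every pivot lies in the first 4 columns, so rank(B) = rank([B|b]) = 1.
The system is consistent.

yes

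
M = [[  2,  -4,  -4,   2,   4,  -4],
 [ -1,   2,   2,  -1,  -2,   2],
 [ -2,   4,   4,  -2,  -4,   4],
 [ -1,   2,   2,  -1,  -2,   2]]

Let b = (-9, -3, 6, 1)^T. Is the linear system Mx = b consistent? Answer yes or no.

Row reduce the augmented matrix [M | b].
R2 ← R2 + (1/2)·R1: [0, 0, 0, 0, 0, 0, -15/2]
R3 ← R3 + R1: [0, 0, 0, 0, 0, 0, -3]
R4 ← R4 + (1/2)·R1: [0, 0, 0, 0, 0, 0, -7/2]
R3 ← R3 − (2/5)·R2: [0, 0, 0, 0, 0, 0, 0]
R4 ← R4 − (7/15)·R2: [0, 0, 0, 0, 0, 0, 0]
The echelon form has 2 nonzero rows; the last pivot sits in the augmented column, so rank(M) = 1 but rank([M|b]) = 2.
Since the ranks differ, the system is inconsistent.

no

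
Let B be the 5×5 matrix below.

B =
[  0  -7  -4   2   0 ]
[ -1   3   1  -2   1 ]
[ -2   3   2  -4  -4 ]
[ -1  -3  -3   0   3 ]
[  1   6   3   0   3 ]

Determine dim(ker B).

2

Row reduce to echelon form.
Swap R1 ↔ R2
R3 ← R3 − (2)·R1: [0, -3, 0, 0, -6]
R4 ← R4 − R1: [0, -6, -4, 2, 2]
R5 ← R5 + R1: [0, 9, 4, -2, 4]
R3 ← R3 − (3/7)·R2: [0, 0, 12/7, -6/7, -6]
R4 ← R4 − (6/7)·R2: [0, 0, -4/7, 2/7, 2]
R5 ← R5 + (9/7)·R2: [0, 0, -8/7, 4/7, 4]
R4 ← R4 + (1/3)·R3: [0, 0, 0, 0, 0]
R5 ← R5 + (2/3)·R3: [0, 0, 0, 0, 0]
3 nonzero rows, so rank(B) = 3.
B has 5 columns; by rank–nullity, nullity = 5 − 3 = 2.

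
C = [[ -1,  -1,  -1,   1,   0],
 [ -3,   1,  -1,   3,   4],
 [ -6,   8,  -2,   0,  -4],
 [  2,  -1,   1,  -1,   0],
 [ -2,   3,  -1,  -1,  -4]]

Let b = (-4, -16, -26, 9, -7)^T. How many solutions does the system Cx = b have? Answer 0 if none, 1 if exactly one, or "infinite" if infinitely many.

Row reduce the augmented matrix [C | b].
R2 ← R2 − (3)·R1: [0, 4, 2, 0, 4, -4]
R3 ← R3 − (6)·R1: [0, 14, 4, -6, -4, -2]
R4 ← R4 + (2)·R1: [0, -3, -1, 1, 0, 1]
R5 ← R5 − (2)·R1: [0, 5, 1, -3, -4, 1]
R3 ← R3 − (7/2)·R2: [0, 0, -3, -6, -18, 12]
R4 ← R4 + (3/4)·R2: [0, 0, 1/2, 1, 3, -2]
R5 ← R5 − (5/4)·R2: [0, 0, -3/2, -3, -9, 6]
R4 ← R4 + (1/6)·R3: [0, 0, 0, 0, 0, 0]
R5 ← R5 − (1/2)·R3: [0, 0, 0, 0, 0, 0]
The echelon form has 3 nonzero rows, and every pivot lies in the first 5 columns, so rank(C) = rank([C|b]) = 3.
The system is consistent.
rank = 3 < 5 unknowns, so there are infinitely many solutions.

infinite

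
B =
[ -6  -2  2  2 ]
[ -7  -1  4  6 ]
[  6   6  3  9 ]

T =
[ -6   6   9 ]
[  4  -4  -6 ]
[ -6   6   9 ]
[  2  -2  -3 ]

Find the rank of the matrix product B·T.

First compute BT:
[[ 20, -20, -30],
 [ 26, -26, -39],
 [-12,  12,  18]]
Now row reduce the product.
R2 ← R2 − (13/10)·R1: [0, 0, 0]
R3 ← R3 + (3/5)·R1: [0, 0, 0]
1 nonzero row, so rank(BT) = 1.

1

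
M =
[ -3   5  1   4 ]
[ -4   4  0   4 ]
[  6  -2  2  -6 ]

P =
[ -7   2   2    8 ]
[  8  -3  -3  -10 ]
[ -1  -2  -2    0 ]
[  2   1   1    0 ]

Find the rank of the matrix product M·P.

First compute MP:
[[ 68, -19, -19, -74],
 [ 68, -16, -16, -72],
 [-72,   8,   8,  68]]
Now row reduce the product.
R2 ← R2 − R1: [0, 3, 3, 2]
R3 ← R3 + (18/17)·R1: [0, -206/17, -206/17, -176/17]
R3 ← R3 + (206/51)·R2: [0, 0, 0, -116/51]
3 nonzero rows, so rank(MP) = 3.

3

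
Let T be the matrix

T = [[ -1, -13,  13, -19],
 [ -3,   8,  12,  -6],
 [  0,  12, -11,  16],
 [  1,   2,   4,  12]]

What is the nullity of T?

Row reduce to echelon form.
R2 ← R2 − (3)·R1: [0, 47, -27, 51]
R4 ← R4 + R1: [0, -11, 17, -7]
R3 ← R3 − (12/47)·R2: [0, 0, -193/47, 140/47]
R4 ← R4 + (11/47)·R2: [0, 0, 502/47, 232/47]
R4 ← R4 + (502/193)·R3: [0, 0, 0, 2448/193]
4 nonzero rows, so rank(T) = 4.
T has 4 columns; by rank–nullity, nullity = 4 − 4 = 0.

0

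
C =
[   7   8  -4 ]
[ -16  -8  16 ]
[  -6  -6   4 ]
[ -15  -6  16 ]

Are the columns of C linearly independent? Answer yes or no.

Row reduce C to echelon form.
R2 ← R2 + (16/7)·R1: [0, 72/7, 48/7]
R3 ← R3 + (6/7)·R1: [0, 6/7, 4/7]
R4 ← R4 + (15/7)·R1: [0, 78/7, 52/7]
R3 ← R3 − (1/12)·R2: [0, 0, 0]
R4 ← R4 − (13/12)·R2: [0, 0, 0]
2 pivots among 3 columns.
Only 2 < 3 pivot columns, so the columns are linearly dependent.

no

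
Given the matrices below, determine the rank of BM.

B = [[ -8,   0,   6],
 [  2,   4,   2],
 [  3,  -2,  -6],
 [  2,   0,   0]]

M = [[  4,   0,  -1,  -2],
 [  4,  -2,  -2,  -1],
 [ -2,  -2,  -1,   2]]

3

First compute BM:
[[-44, -12,   2,  28],
 [ 20, -12, -12,  -4],
 [ 16,  16,   7, -16],
 [  8,   0,  -2,  -4]]
Now row reduce the product.
R2 ← R2 + (5/11)·R1: [0, -192/11, -122/11, 96/11]
R3 ← R3 + (4/11)·R1: [0, 128/11, 85/11, -64/11]
R4 ← R4 + (2/11)·R1: [0, -24/11, -18/11, 12/11]
R3 ← R3 + (2/3)·R2: [0, 0, 1/3, 0]
R4 ← R4 − (1/8)·R2: [0, 0, -1/4, 0]
R4 ← R4 + (3/4)·R3: [0, 0, 0, 0]
3 nonzero rows, so rank(BM) = 3.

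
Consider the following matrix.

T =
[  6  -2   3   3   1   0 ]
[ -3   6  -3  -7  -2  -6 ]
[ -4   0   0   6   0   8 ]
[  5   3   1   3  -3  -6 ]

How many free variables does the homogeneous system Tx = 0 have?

2

Row reduce to echelon form.
R2 ← R2 + (1/2)·R1: [0, 5, -3/2, -11/2, -3/2, -6]
R3 ← R3 + (2/3)·R1: [0, -4/3, 2, 8, 2/3, 8]
R4 ← R4 − (5/6)·R1: [0, 14/3, -3/2, 1/2, -23/6, -6]
R3 ← R3 + (4/15)·R2: [0, 0, 8/5, 98/15, 4/15, 32/5]
R4 ← R4 − (14/15)·R2: [0, 0, -1/10, 169/30, -73/30, -2/5]
R4 ← R4 + (1/16)·R3: [0, 0, 0, 145/24, -29/12, 0]
4 nonzero rows, so rank(T) = 4.
T has 6 columns; by rank–nullity, nullity = 6 − 4 = 2.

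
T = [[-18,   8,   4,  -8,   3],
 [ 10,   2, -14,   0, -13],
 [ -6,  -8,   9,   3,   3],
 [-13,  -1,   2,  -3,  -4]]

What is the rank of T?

Row reduce to echelon form.
R2 ← R2 + (5/9)·R1: [0, 58/9, -106/9, -40/9, -34/3]
R3 ← R3 − (1/3)·R1: [0, -32/3, 23/3, 17/3, 2]
R4 ← R4 − (13/18)·R1: [0, -61/9, -8/9, 25/9, -37/6]
R3 ← R3 + (48/29)·R2: [0, 0, -343/29, -49/29, -486/29]
R4 ← R4 + (61/58)·R2: [0, 0, -385/29, -55/29, -1049/58]
R4 ← R4 − (55/49)·R3: [0, 0, 0, 0, 71/98]
Echelon form has 4 nonzero rows, so rank(T) = 4.

4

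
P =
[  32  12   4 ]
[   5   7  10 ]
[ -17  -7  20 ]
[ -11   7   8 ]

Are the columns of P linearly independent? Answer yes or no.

Row reduce P to echelon form.
R2 ← R2 − (5/32)·R1: [0, 41/8, 75/8]
R3 ← R3 + (17/32)·R1: [0, -5/8, 177/8]
R4 ← R4 + (11/32)·R1: [0, 89/8, 75/8]
R3 ← R3 + (5/41)·R2: [0, 0, 954/41]
R4 ← R4 − (89/41)·R2: [0, 0, -450/41]
R4 ← R4 + (25/53)·R3: [0, 0, 0]
3 pivots among 3 columns.
Every column is a pivot column, so the columns are linearly independent.

yes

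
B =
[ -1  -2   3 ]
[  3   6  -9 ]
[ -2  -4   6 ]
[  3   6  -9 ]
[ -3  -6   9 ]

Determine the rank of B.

1

Row reduce to echelon form.
R2 ← R2 + (3)·R1: [0, 0, 0]
R3 ← R3 − (2)·R1: [0, 0, 0]
R4 ← R4 + (3)·R1: [0, 0, 0]
R5 ← R5 − (3)·R1: [0, 0, 0]
Echelon form has 1 nonzero row, so rank(B) = 1.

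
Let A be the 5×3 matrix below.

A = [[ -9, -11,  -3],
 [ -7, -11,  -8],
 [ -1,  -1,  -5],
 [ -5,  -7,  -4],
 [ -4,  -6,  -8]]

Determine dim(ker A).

0

Row reduce to echelon form.
R2 ← R2 − (7/9)·R1: [0, -22/9, -17/3]
R3 ← R3 − (1/9)·R1: [0, 2/9, -14/3]
R4 ← R4 − (5/9)·R1: [0, -8/9, -7/3]
R5 ← R5 − (4/9)·R1: [0, -10/9, -20/3]
R3 ← R3 + (1/11)·R2: [0, 0, -57/11]
R4 ← R4 − (4/11)·R2: [0, 0, -3/11]
R5 ← R5 − (5/11)·R2: [0, 0, -45/11]
R4 ← R4 − (1/19)·R3: [0, 0, 0]
R5 ← R5 − (15/19)·R3: [0, 0, 0]
3 nonzero rows, so rank(A) = 3.
A has 3 columns; by rank–nullity, nullity = 3 − 3 = 0.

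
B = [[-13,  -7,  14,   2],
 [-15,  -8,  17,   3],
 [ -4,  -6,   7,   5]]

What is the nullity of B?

Row reduce to echelon form.
R2 ← R2 − (15/13)·R1: [0, 1/13, 11/13, 9/13]
R3 ← R3 − (4/13)·R1: [0, -50/13, 35/13, 57/13]
R3 ← R3 + (50)·R2: [0, 0, 45, 39]
3 nonzero rows, so rank(B) = 3.
B has 4 columns; by rank–nullity, nullity = 4 − 3 = 1.

1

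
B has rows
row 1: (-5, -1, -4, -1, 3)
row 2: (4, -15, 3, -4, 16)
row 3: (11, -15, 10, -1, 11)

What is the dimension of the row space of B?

3

Row reduce to echelon form.
R2 ← R2 + (4/5)·R1: [0, -79/5, -1/5, -24/5, 92/5]
R3 ← R3 + (11/5)·R1: [0, -86/5, 6/5, -16/5, 88/5]
R3 ← R3 − (86/79)·R2: [0, 0, 112/79, 160/79, -192/79]
Echelon form has 3 nonzero rows, so rank(B) = 3.
The row space has dimension equal to the rank: 3.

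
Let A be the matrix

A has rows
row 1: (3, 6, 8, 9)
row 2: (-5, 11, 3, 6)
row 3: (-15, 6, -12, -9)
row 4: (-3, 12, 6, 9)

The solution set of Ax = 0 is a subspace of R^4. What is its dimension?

Row reduce to echelon form.
R2 ← R2 + (5/3)·R1: [0, 21, 49/3, 21]
R3 ← R3 + (5)·R1: [0, 36, 28, 36]
R4 ← R4 + R1: [0, 18, 14, 18]
R3 ← R3 − (12/7)·R2: [0, 0, 0, 0]
R4 ← R4 − (6/7)·R2: [0, 0, 0, 0]
2 nonzero rows, so rank(A) = 2.
A has 4 columns; by rank–nullity, nullity = 4 − 2 = 2.

2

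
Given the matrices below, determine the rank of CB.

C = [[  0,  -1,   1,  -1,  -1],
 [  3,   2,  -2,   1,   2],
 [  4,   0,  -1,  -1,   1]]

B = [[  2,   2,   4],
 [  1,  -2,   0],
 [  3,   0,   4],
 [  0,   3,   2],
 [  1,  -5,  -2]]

2

First compute CB:
[[  1,   4,   4],
 [  4,  -5,   2],
 [  6,   0,   8]]
Now row reduce the product.
R2 ← R2 − (4)·R1: [0, -21, -14]
R3 ← R3 − (6)·R1: [0, -24, -16]
R3 ← R3 − (8/7)·R2: [0, 0, 0]
2 nonzero rows, so rank(CB) = 2.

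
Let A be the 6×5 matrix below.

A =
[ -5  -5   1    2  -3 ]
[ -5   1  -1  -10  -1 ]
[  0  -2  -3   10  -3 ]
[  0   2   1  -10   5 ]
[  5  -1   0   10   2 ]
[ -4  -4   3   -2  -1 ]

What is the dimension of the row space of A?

4

Row reduce to echelon form.
R2 ← R2 − R1: [0, 6, -2, -12, 2]
R5 ← R5 + R1: [0, -6, 1, 12, -1]
R6 ← R6 − (4/5)·R1: [0, 0, 11/5, -18/5, 7/5]
R3 ← R3 + (1/3)·R2: [0, 0, -11/3, 6, -7/3]
R4 ← R4 − (1/3)·R2: [0, 0, 5/3, -6, 13/3]
R5 ← R5 + R2: [0, 0, -1, 0, 1]
R4 ← R4 + (5/11)·R3: [0, 0, 0, -36/11, 36/11]
R5 ← R5 − (3/11)·R3: [0, 0, 0, -18/11, 18/11]
R6 ← R6 + (3/5)·R3: [0, 0, 0, 0, 0]
R5 ← R5 − (1/2)·R4: [0, 0, 0, 0, 0]
Echelon form has 4 nonzero rows, so rank(A) = 4.
The row space has dimension equal to the rank: 4.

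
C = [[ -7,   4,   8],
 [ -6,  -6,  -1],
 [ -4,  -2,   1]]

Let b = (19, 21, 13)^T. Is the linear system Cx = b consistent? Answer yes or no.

yes

Row reduce the augmented matrix [C | b].
R2 ← R2 − (6/7)·R1: [0, -66/7, -55/7, 33/7]
R3 ← R3 − (4/7)·R1: [0, -30/7, -25/7, 15/7]
R3 ← R3 − (5/11)·R2: [0, 0, 0, 0]
The echelon form has 2 nonzero rows, and every pivot lies in the first 3 columns, so rank(C) = rank([C|b]) = 2.
The system is consistent.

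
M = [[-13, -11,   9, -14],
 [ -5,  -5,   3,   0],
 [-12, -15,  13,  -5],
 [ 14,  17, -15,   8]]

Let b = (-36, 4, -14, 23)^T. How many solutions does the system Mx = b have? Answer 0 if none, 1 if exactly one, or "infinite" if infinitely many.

Row reduce the augmented matrix [M | b].
R2 ← R2 − (5/13)·R1: [0, -10/13, -6/13, 70/13, 232/13]
R3 ← R3 − (12/13)·R1: [0, -63/13, 61/13, 103/13, 250/13]
R4 ← R4 + (14/13)·R1: [0, 67/13, -69/13, -92/13, -205/13]
R3 ← R3 − (63/10)·R2: [0, 0, 38/5, -26, -466/5]
R4 ← R4 + (67/10)·R2: [0, 0, -42/5, 29, 519/5]
R4 ← R4 + (21/19)·R3: [0, 0, 0, 5/19, 15/19]
The echelon form has 4 nonzero rows, and every pivot lies in the first 4 columns, so rank(M) = rank([M|b]) = 4.
The system is consistent.
rank = 4 = number of unknowns, so the solution is unique.

1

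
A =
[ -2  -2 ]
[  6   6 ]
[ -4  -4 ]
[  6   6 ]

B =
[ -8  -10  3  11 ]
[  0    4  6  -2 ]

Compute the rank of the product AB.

1

First compute AB:
[[ 16,  12, -18, -18],
 [-48, -36,  54,  54],
 [ 32,  24, -36, -36],
 [-48, -36,  54,  54]]
Now row reduce the product.
R2 ← R2 + (3)·R1: [0, 0, 0, 0]
R3 ← R3 − (2)·R1: [0, 0, 0, 0]
R4 ← R4 + (3)·R1: [0, 0, 0, 0]
1 nonzero row, so rank(AB) = 1.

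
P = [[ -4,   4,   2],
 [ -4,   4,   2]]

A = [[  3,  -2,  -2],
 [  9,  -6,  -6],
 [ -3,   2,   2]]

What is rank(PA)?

1

First compute PA:
[[ 18, -12, -12],
 [ 18, -12, -12]]
Now row reduce the product.
R2 ← R2 − R1: [0, 0, 0]
1 nonzero row, so rank(PA) = 1.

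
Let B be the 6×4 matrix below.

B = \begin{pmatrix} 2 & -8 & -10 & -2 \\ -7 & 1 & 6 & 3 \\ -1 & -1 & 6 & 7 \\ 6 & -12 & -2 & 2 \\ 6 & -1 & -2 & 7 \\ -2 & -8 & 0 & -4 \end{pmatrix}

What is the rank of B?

4

Row reduce to echelon form.
R2 ← R2 + (7/2)·R1: [0, -27, -29, -4]
R3 ← R3 + (1/2)·R1: [0, -5, 1, 6]
R4 ← R4 − (3)·R1: [0, 12, 28, 8]
R5 ← R5 − (3)·R1: [0, 23, 28, 13]
R6 ← R6 + R1: [0, -16, -10, -6]
R3 ← R3 − (5/27)·R2: [0, 0, 172/27, 182/27]
R4 ← R4 + (4/9)·R2: [0, 0, 136/9, 56/9]
R5 ← R5 + (23/27)·R2: [0, 0, 89/27, 259/27]
R6 ← R6 − (16/27)·R2: [0, 0, 194/27, -98/27]
R4 ← R4 − (102/43)·R3: [0, 0, 0, -420/43]
R5 ← R5 − (89/172)·R3: [0, 0, 0, 525/86]
R6 ← R6 − (97/86)·R3: [0, 0, 0, -483/43]
R5 ← R5 + (5/8)·R4: [0, 0, 0, 0]
R6 ← R6 − (23/20)·R4: [0, 0, 0, 0]
Echelon form has 4 nonzero rows, so rank(B) = 4.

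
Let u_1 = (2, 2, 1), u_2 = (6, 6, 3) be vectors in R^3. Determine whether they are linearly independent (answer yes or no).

Form the matrix with these vectors as rows and row reduce.
R2 ← R2 − (3)·R1: [0, 0, 0]
1 nonzero row, so the 2 vectors span a space of dimension 1.
Since 1 < 2, the vectors are linearly dependent.

no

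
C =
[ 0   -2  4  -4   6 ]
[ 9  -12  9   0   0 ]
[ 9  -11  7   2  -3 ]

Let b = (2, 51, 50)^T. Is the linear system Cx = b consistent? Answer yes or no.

Row reduce the augmented matrix [C | b].
Swap R1 ↔ R2
R3 ← R3 − R1: [0, 1, -2, 2, -3, -1]
R3 ← R3 + (1/2)·R2: [0, 0, 0, 0, 0, 0]
The echelon form has 2 nonzero rows, and every pivot lies in the first 5 columns, so rank(C) = rank([C|b]) = 2.
The system is consistent.

yes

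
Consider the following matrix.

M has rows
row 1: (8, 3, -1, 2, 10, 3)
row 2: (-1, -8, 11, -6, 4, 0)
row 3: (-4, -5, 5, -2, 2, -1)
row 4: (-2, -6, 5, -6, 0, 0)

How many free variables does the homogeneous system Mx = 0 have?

2

Row reduce to echelon form.
R2 ← R2 + (1/8)·R1: [0, -61/8, 87/8, -23/4, 21/4, 3/8]
R3 ← R3 + (1/2)·R1: [0, -7/2, 9/2, -1, 7, 1/2]
R4 ← R4 + (1/4)·R1: [0, -21/4, 19/4, -11/2, 5/2, 3/4]
R3 ← R3 − (28/61)·R2: [0, 0, -30/61, 100/61, 280/61, 20/61]
R4 ← R4 − (42/61)·R2: [0, 0, -167/61, -94/61, -68/61, 30/61]
R4 ← R4 − (167/30)·R3: [0, 0, 0, -32/3, -80/3, -4/3]
4 nonzero rows, so rank(M) = 4.
M has 6 columns; by rank–nullity, nullity = 6 − 4 = 2.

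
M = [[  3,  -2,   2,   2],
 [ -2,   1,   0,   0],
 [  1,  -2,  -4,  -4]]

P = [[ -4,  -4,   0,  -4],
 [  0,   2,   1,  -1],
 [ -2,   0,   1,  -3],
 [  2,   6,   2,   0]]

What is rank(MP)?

2

First compute MP:
[[-12,  -4,   4, -16],
 [  8,  10,   1,   7],
 [ -4, -32, -14,  10]]
Now row reduce the product.
R2 ← R2 + (2/3)·R1: [0, 22/3, 11/3, -11/3]
R3 ← R3 − (1/3)·R1: [0, -92/3, -46/3, 46/3]
R3 ← R3 + (46/11)·R2: [0, 0, 0, 0]
2 nonzero rows, so rank(MP) = 2.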